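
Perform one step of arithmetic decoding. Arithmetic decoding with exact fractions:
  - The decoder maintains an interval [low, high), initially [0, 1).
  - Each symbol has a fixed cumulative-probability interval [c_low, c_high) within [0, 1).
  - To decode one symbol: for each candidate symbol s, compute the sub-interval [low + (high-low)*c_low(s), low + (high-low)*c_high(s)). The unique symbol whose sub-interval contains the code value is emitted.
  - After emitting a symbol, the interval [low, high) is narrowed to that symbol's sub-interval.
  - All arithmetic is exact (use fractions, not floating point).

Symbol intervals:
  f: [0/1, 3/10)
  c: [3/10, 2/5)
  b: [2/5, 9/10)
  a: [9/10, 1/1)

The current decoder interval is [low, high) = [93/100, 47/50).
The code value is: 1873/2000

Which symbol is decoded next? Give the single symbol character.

Interval width = high − low = 47/50 − 93/100 = 1/100
Scaled code = (code − low) / width = (1873/2000 − 93/100) / 1/100 = 13/20
  f: [0/1, 3/10) 
  c: [3/10, 2/5) 
  b: [2/5, 9/10) ← scaled code falls here ✓
  a: [9/10, 1/1) 

Answer: b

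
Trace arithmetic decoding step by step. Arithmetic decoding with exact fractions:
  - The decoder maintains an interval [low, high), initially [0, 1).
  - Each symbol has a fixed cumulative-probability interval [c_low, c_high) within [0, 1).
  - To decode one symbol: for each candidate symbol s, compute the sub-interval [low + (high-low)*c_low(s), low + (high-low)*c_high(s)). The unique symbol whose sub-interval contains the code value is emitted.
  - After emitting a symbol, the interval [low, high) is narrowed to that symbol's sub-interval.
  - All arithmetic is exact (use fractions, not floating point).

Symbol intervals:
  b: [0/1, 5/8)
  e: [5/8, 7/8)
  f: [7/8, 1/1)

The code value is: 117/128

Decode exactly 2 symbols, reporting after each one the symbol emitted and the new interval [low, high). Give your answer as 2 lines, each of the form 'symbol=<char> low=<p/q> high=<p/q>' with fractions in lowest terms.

Step 1: interval [0/1, 1/1), width = 1/1 - 0/1 = 1/1
  'b': [0/1 + 1/1*0/1, 0/1 + 1/1*5/8) = [0/1, 5/8)
  'e': [0/1 + 1/1*5/8, 0/1 + 1/1*7/8) = [5/8, 7/8)
  'f': [0/1 + 1/1*7/8, 0/1 + 1/1*1/1) = [7/8, 1/1) <- contains code 117/128
  emit 'f', narrow to [7/8, 1/1)
Step 2: interval [7/8, 1/1), width = 1/1 - 7/8 = 1/8
  'b': [7/8 + 1/8*0/1, 7/8 + 1/8*5/8) = [7/8, 61/64) <- contains code 117/128
  'e': [7/8 + 1/8*5/8, 7/8 + 1/8*7/8) = [61/64, 63/64)
  'f': [7/8 + 1/8*7/8, 7/8 + 1/8*1/1) = [63/64, 1/1)
  emit 'b', narrow to [7/8, 61/64)

Answer: symbol=f low=7/8 high=1/1
symbol=b low=7/8 high=61/64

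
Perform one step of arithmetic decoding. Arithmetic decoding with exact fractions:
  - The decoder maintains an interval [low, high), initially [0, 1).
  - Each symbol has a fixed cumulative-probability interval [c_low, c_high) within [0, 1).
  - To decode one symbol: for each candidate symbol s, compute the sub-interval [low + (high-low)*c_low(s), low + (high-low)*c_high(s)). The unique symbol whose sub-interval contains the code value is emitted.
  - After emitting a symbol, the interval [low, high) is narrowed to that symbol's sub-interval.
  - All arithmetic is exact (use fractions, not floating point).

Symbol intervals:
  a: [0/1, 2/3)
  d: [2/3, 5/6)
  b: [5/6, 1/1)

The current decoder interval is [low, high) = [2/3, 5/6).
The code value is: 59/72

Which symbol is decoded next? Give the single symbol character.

Interval width = high − low = 5/6 − 2/3 = 1/6
Scaled code = (code − low) / width = (59/72 − 2/3) / 1/6 = 11/12
  a: [0/1, 2/3) 
  d: [2/3, 5/6) 
  b: [5/6, 1/1) ← scaled code falls here ✓

Answer: b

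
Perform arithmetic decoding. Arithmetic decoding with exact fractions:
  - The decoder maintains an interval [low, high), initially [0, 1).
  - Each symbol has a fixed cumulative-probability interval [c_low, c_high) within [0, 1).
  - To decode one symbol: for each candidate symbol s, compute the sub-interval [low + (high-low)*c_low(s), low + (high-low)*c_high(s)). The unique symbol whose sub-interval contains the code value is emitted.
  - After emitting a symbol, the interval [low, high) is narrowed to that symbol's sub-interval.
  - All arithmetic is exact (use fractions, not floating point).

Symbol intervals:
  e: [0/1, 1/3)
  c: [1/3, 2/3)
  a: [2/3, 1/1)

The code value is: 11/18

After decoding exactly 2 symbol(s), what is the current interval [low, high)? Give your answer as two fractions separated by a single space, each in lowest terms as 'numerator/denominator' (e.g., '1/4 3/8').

Step 1: interval [0/1, 1/1), width = 1/1 - 0/1 = 1/1
  'e': [0/1 + 1/1*0/1, 0/1 + 1/1*1/3) = [0/1, 1/3)
  'c': [0/1 + 1/1*1/3, 0/1 + 1/1*2/3) = [1/3, 2/3) <- contains code 11/18
  'a': [0/1 + 1/1*2/3, 0/1 + 1/1*1/1) = [2/3, 1/1)
  emit 'c', narrow to [1/3, 2/3)
Step 2: interval [1/3, 2/3), width = 2/3 - 1/3 = 1/3
  'e': [1/3 + 1/3*0/1, 1/3 + 1/3*1/3) = [1/3, 4/9)
  'c': [1/3 + 1/3*1/3, 1/3 + 1/3*2/3) = [4/9, 5/9)
  'a': [1/3 + 1/3*2/3, 1/3 + 1/3*1/1) = [5/9, 2/3) <- contains code 11/18
  emit 'a', narrow to [5/9, 2/3)

Answer: 5/9 2/3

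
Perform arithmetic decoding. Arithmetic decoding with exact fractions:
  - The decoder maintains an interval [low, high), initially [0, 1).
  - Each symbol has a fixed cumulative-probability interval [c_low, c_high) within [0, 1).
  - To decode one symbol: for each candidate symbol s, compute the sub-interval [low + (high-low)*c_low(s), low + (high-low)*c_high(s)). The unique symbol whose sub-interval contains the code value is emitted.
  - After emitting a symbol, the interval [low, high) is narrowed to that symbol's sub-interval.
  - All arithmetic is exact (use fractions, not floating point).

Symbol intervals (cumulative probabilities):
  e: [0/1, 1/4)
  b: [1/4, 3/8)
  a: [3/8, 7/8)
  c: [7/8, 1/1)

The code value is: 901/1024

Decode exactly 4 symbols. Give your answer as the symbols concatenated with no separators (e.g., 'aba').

Answer: ceea

Derivation:
Step 1: interval [0/1, 1/1), width = 1/1 - 0/1 = 1/1
  'e': [0/1 + 1/1*0/1, 0/1 + 1/1*1/4) = [0/1, 1/4)
  'b': [0/1 + 1/1*1/4, 0/1 + 1/1*3/8) = [1/4, 3/8)
  'a': [0/1 + 1/1*3/8, 0/1 + 1/1*7/8) = [3/8, 7/8)
  'c': [0/1 + 1/1*7/8, 0/1 + 1/1*1/1) = [7/8, 1/1) <- contains code 901/1024
  emit 'c', narrow to [7/8, 1/1)
Step 2: interval [7/8, 1/1), width = 1/1 - 7/8 = 1/8
  'e': [7/8 + 1/8*0/1, 7/8 + 1/8*1/4) = [7/8, 29/32) <- contains code 901/1024
  'b': [7/8 + 1/8*1/4, 7/8 + 1/8*3/8) = [29/32, 59/64)
  'a': [7/8 + 1/8*3/8, 7/8 + 1/8*7/8) = [59/64, 63/64)
  'c': [7/8 + 1/8*7/8, 7/8 + 1/8*1/1) = [63/64, 1/1)
  emit 'e', narrow to [7/8, 29/32)
Step 3: interval [7/8, 29/32), width = 29/32 - 7/8 = 1/32
  'e': [7/8 + 1/32*0/1, 7/8 + 1/32*1/4) = [7/8, 113/128) <- contains code 901/1024
  'b': [7/8 + 1/32*1/4, 7/8 + 1/32*3/8) = [113/128, 227/256)
  'a': [7/8 + 1/32*3/8, 7/8 + 1/32*7/8) = [227/256, 231/256)
  'c': [7/8 + 1/32*7/8, 7/8 + 1/32*1/1) = [231/256, 29/32)
  emit 'e', narrow to [7/8, 113/128)
Step 4: interval [7/8, 113/128), width = 113/128 - 7/8 = 1/128
  'e': [7/8 + 1/128*0/1, 7/8 + 1/128*1/4) = [7/8, 449/512)
  'b': [7/8 + 1/128*1/4, 7/8 + 1/128*3/8) = [449/512, 899/1024)
  'a': [7/8 + 1/128*3/8, 7/8 + 1/128*7/8) = [899/1024, 903/1024) <- contains code 901/1024
  'c': [7/8 + 1/128*7/8, 7/8 + 1/128*1/1) = [903/1024, 113/128)
  emit 'a', narrow to [899/1024, 903/1024)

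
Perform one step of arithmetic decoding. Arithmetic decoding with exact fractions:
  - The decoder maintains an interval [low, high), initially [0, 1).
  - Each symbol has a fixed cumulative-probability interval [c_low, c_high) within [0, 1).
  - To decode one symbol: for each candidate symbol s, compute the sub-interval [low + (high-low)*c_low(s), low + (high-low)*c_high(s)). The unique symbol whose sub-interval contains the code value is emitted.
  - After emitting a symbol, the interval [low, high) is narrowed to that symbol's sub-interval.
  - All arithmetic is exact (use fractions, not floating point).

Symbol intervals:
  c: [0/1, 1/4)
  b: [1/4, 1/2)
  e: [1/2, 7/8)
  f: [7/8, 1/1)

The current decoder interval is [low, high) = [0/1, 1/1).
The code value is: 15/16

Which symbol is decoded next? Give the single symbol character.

Answer: f

Derivation:
Interval width = high − low = 1/1 − 0/1 = 1/1
Scaled code = (code − low) / width = (15/16 − 0/1) / 1/1 = 15/16
  c: [0/1, 1/4) 
  b: [1/4, 1/2) 
  e: [1/2, 7/8) 
  f: [7/8, 1/1) ← scaled code falls here ✓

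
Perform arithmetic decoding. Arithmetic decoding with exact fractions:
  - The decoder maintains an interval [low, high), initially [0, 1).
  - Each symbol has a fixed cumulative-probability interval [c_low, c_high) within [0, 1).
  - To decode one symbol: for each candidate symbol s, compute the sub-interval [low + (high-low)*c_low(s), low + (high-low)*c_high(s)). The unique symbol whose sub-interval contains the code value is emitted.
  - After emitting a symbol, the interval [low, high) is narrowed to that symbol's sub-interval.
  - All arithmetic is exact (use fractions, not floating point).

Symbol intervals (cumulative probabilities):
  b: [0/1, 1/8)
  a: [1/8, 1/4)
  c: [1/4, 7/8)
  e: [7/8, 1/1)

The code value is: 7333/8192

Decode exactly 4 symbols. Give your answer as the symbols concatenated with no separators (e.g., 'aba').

Answer: eacb

Derivation:
Step 1: interval [0/1, 1/1), width = 1/1 - 0/1 = 1/1
  'b': [0/1 + 1/1*0/1, 0/1 + 1/1*1/8) = [0/1, 1/8)
  'a': [0/1 + 1/1*1/8, 0/1 + 1/1*1/4) = [1/8, 1/4)
  'c': [0/1 + 1/1*1/4, 0/1 + 1/1*7/8) = [1/4, 7/8)
  'e': [0/1 + 1/1*7/8, 0/1 + 1/1*1/1) = [7/8, 1/1) <- contains code 7333/8192
  emit 'e', narrow to [7/8, 1/1)
Step 2: interval [7/8, 1/1), width = 1/1 - 7/8 = 1/8
  'b': [7/8 + 1/8*0/1, 7/8 + 1/8*1/8) = [7/8, 57/64)
  'a': [7/8 + 1/8*1/8, 7/8 + 1/8*1/4) = [57/64, 29/32) <- contains code 7333/8192
  'c': [7/8 + 1/8*1/4, 7/8 + 1/8*7/8) = [29/32, 63/64)
  'e': [7/8 + 1/8*7/8, 7/8 + 1/8*1/1) = [63/64, 1/1)
  emit 'a', narrow to [57/64, 29/32)
Step 3: interval [57/64, 29/32), width = 29/32 - 57/64 = 1/64
  'b': [57/64 + 1/64*0/1, 57/64 + 1/64*1/8) = [57/64, 457/512)
  'a': [57/64 + 1/64*1/8, 57/64 + 1/64*1/4) = [457/512, 229/256)
  'c': [57/64 + 1/64*1/4, 57/64 + 1/64*7/8) = [229/256, 463/512) <- contains code 7333/8192
  'e': [57/64 + 1/64*7/8, 57/64 + 1/64*1/1) = [463/512, 29/32)
  emit 'c', narrow to [229/256, 463/512)
Step 4: interval [229/256, 463/512), width = 463/512 - 229/256 = 5/512
  'b': [229/256 + 5/512*0/1, 229/256 + 5/512*1/8) = [229/256, 3669/4096) <- contains code 7333/8192
  'a': [229/256 + 5/512*1/8, 229/256 + 5/512*1/4) = [3669/4096, 1837/2048)
  'c': [229/256 + 5/512*1/4, 229/256 + 5/512*7/8) = [1837/2048, 3699/4096)
  'e': [229/256 + 5/512*7/8, 229/256 + 5/512*1/1) = [3699/4096, 463/512)
  emit 'b', narrow to [229/256, 3669/4096)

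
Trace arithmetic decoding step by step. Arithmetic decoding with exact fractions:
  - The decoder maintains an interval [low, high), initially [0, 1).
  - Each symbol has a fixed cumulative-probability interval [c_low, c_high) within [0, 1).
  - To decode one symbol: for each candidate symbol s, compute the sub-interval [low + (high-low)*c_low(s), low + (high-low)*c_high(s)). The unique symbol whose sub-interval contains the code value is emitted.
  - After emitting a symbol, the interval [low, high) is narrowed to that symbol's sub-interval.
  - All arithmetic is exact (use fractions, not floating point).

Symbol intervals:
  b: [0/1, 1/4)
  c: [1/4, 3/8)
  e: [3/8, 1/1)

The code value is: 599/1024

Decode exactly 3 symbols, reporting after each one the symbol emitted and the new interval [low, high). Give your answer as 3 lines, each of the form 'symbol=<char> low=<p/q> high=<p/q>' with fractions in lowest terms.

Step 1: interval [0/1, 1/1), width = 1/1 - 0/1 = 1/1
  'b': [0/1 + 1/1*0/1, 0/1 + 1/1*1/4) = [0/1, 1/4)
  'c': [0/1 + 1/1*1/4, 0/1 + 1/1*3/8) = [1/4, 3/8)
  'e': [0/1 + 1/1*3/8, 0/1 + 1/1*1/1) = [3/8, 1/1) <- contains code 599/1024
  emit 'e', narrow to [3/8, 1/1)
Step 2: interval [3/8, 1/1), width = 1/1 - 3/8 = 5/8
  'b': [3/8 + 5/8*0/1, 3/8 + 5/8*1/4) = [3/8, 17/32)
  'c': [3/8 + 5/8*1/4, 3/8 + 5/8*3/8) = [17/32, 39/64) <- contains code 599/1024
  'e': [3/8 + 5/8*3/8, 3/8 + 5/8*1/1) = [39/64, 1/1)
  emit 'c', narrow to [17/32, 39/64)
Step 3: interval [17/32, 39/64), width = 39/64 - 17/32 = 5/64
  'b': [17/32 + 5/64*0/1, 17/32 + 5/64*1/4) = [17/32, 141/256)
  'c': [17/32 + 5/64*1/4, 17/32 + 5/64*3/8) = [141/256, 287/512)
  'e': [17/32 + 5/64*3/8, 17/32 + 5/64*1/1) = [287/512, 39/64) <- contains code 599/1024
  emit 'e', narrow to [287/512, 39/64)

Answer: symbol=e low=3/8 high=1/1
symbol=c low=17/32 high=39/64
symbol=e low=287/512 high=39/64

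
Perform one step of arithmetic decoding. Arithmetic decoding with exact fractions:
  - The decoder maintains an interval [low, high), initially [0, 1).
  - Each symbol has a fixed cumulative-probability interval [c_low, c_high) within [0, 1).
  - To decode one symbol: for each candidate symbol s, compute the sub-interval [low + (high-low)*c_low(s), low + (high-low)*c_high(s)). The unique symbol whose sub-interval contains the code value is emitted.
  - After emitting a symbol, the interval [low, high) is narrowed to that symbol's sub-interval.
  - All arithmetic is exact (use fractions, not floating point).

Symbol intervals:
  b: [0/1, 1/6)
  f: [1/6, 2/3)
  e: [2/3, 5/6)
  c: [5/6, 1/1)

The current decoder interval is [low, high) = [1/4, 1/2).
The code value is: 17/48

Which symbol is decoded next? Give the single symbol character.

Interval width = high − low = 1/2 − 1/4 = 1/4
Scaled code = (code − low) / width = (17/48 − 1/4) / 1/4 = 5/12
  b: [0/1, 1/6) 
  f: [1/6, 2/3) ← scaled code falls here ✓
  e: [2/3, 5/6) 
  c: [5/6, 1/1) 

Answer: f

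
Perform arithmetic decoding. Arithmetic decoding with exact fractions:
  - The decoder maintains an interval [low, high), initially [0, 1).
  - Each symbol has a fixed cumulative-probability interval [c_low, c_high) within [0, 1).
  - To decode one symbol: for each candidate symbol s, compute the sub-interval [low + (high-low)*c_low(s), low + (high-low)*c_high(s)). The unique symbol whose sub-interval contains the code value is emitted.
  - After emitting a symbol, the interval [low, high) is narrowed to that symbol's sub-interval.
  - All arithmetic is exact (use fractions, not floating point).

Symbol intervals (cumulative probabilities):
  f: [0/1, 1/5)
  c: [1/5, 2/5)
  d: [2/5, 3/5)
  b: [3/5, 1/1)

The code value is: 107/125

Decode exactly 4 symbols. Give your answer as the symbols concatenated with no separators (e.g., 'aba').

Step 1: interval [0/1, 1/1), width = 1/1 - 0/1 = 1/1
  'f': [0/1 + 1/1*0/1, 0/1 + 1/1*1/5) = [0/1, 1/5)
  'c': [0/1 + 1/1*1/5, 0/1 + 1/1*2/5) = [1/5, 2/5)
  'd': [0/1 + 1/1*2/5, 0/1 + 1/1*3/5) = [2/5, 3/5)
  'b': [0/1 + 1/1*3/5, 0/1 + 1/1*1/1) = [3/5, 1/1) <- contains code 107/125
  emit 'b', narrow to [3/5, 1/1)
Step 2: interval [3/5, 1/1), width = 1/1 - 3/5 = 2/5
  'f': [3/5 + 2/5*0/1, 3/5 + 2/5*1/5) = [3/5, 17/25)
  'c': [3/5 + 2/5*1/5, 3/5 + 2/5*2/5) = [17/25, 19/25)
  'd': [3/5 + 2/5*2/5, 3/5 + 2/5*3/5) = [19/25, 21/25)
  'b': [3/5 + 2/5*3/5, 3/5 + 2/5*1/1) = [21/25, 1/1) <- contains code 107/125
  emit 'b', narrow to [21/25, 1/1)
Step 3: interval [21/25, 1/1), width = 1/1 - 21/25 = 4/25
  'f': [21/25 + 4/25*0/1, 21/25 + 4/25*1/5) = [21/25, 109/125) <- contains code 107/125
  'c': [21/25 + 4/25*1/5, 21/25 + 4/25*2/5) = [109/125, 113/125)
  'd': [21/25 + 4/25*2/5, 21/25 + 4/25*3/5) = [113/125, 117/125)
  'b': [21/25 + 4/25*3/5, 21/25 + 4/25*1/1) = [117/125, 1/1)
  emit 'f', narrow to [21/25, 109/125)
Step 4: interval [21/25, 109/125), width = 109/125 - 21/25 = 4/125
  'f': [21/25 + 4/125*0/1, 21/25 + 4/125*1/5) = [21/25, 529/625)
  'c': [21/25 + 4/125*1/5, 21/25 + 4/125*2/5) = [529/625, 533/625)
  'd': [21/25 + 4/125*2/5, 21/25 + 4/125*3/5) = [533/625, 537/625) <- contains code 107/125
  'b': [21/25 + 4/125*3/5, 21/25 + 4/125*1/1) = [537/625, 109/125)
  emit 'd', narrow to [533/625, 537/625)

Answer: bbfd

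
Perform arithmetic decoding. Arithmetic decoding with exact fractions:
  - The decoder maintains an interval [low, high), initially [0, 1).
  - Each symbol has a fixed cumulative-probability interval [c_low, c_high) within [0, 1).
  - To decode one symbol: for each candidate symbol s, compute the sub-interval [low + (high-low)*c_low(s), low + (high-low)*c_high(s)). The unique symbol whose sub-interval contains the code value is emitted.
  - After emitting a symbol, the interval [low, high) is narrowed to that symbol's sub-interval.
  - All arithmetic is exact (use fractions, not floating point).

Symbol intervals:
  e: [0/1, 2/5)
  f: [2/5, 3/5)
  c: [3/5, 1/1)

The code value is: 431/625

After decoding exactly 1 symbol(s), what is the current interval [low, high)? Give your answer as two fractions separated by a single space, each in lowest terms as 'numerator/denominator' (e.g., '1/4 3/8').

Step 1: interval [0/1, 1/1), width = 1/1 - 0/1 = 1/1
  'e': [0/1 + 1/1*0/1, 0/1 + 1/1*2/5) = [0/1, 2/5)
  'f': [0/1 + 1/1*2/5, 0/1 + 1/1*3/5) = [2/5, 3/5)
  'c': [0/1 + 1/1*3/5, 0/1 + 1/1*1/1) = [3/5, 1/1) <- contains code 431/625
  emit 'c', narrow to [3/5, 1/1)

Answer: 3/5 1/1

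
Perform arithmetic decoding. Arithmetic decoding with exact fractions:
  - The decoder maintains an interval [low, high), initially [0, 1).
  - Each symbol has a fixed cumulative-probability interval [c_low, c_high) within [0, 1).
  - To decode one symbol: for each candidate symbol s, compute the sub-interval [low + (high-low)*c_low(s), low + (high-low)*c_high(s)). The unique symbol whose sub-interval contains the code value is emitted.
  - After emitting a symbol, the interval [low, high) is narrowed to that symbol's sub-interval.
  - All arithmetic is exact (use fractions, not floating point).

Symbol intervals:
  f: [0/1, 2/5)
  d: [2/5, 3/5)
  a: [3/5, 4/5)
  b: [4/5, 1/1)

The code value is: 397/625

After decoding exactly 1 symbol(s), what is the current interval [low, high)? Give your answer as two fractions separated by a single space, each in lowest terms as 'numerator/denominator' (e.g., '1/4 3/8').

Step 1: interval [0/1, 1/1), width = 1/1 - 0/1 = 1/1
  'f': [0/1 + 1/1*0/1, 0/1 + 1/1*2/5) = [0/1, 2/5)
  'd': [0/1 + 1/1*2/5, 0/1 + 1/1*3/5) = [2/5, 3/5)
  'a': [0/1 + 1/1*3/5, 0/1 + 1/1*4/5) = [3/5, 4/5) <- contains code 397/625
  'b': [0/1 + 1/1*4/5, 0/1 + 1/1*1/1) = [4/5, 1/1)
  emit 'a', narrow to [3/5, 4/5)

Answer: 3/5 4/5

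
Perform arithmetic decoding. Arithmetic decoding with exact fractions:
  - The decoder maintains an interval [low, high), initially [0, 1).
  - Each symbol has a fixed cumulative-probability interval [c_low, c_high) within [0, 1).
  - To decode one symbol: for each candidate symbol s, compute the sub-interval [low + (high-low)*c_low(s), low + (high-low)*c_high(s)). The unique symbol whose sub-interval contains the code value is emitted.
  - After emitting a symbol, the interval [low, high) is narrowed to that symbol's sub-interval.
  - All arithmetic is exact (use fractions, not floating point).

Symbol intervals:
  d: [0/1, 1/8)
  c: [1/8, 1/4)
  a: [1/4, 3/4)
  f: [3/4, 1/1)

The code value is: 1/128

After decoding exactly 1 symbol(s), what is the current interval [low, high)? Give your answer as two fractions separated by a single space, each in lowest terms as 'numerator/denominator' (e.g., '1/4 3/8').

Step 1: interval [0/1, 1/1), width = 1/1 - 0/1 = 1/1
  'd': [0/1 + 1/1*0/1, 0/1 + 1/1*1/8) = [0/1, 1/8) <- contains code 1/128
  'c': [0/1 + 1/1*1/8, 0/1 + 1/1*1/4) = [1/8, 1/4)
  'a': [0/1 + 1/1*1/4, 0/1 + 1/1*3/4) = [1/4, 3/4)
  'f': [0/1 + 1/1*3/4, 0/1 + 1/1*1/1) = [3/4, 1/1)
  emit 'd', narrow to [0/1, 1/8)

Answer: 0/1 1/8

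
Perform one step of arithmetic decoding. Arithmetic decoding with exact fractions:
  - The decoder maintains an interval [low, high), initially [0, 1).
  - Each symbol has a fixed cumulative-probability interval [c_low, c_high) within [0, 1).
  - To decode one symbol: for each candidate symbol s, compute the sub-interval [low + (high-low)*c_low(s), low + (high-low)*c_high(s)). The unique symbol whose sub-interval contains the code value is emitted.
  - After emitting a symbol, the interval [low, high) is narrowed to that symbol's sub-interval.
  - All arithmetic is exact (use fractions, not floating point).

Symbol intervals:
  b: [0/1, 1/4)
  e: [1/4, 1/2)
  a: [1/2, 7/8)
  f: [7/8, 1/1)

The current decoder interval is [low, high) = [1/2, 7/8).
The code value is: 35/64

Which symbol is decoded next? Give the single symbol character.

Interval width = high − low = 7/8 − 1/2 = 3/8
Scaled code = (code − low) / width = (35/64 − 1/2) / 3/8 = 1/8
  b: [0/1, 1/4) ← scaled code falls here ✓
  e: [1/4, 1/2) 
  a: [1/2, 7/8) 
  f: [7/8, 1/1) 

Answer: b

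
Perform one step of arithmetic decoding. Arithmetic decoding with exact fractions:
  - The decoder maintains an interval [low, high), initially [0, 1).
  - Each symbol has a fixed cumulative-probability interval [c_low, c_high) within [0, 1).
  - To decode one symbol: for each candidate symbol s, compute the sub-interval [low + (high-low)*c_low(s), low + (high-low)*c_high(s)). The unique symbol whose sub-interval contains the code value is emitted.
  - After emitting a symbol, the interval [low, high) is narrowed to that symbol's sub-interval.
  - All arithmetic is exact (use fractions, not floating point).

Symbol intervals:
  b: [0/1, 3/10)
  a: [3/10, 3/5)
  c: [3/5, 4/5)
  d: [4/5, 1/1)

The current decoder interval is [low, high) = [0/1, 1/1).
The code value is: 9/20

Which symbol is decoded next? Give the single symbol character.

Interval width = high − low = 1/1 − 0/1 = 1/1
Scaled code = (code − low) / width = (9/20 − 0/1) / 1/1 = 9/20
  b: [0/1, 3/10) 
  a: [3/10, 3/5) ← scaled code falls here ✓
  c: [3/5, 4/5) 
  d: [4/5, 1/1) 

Answer: a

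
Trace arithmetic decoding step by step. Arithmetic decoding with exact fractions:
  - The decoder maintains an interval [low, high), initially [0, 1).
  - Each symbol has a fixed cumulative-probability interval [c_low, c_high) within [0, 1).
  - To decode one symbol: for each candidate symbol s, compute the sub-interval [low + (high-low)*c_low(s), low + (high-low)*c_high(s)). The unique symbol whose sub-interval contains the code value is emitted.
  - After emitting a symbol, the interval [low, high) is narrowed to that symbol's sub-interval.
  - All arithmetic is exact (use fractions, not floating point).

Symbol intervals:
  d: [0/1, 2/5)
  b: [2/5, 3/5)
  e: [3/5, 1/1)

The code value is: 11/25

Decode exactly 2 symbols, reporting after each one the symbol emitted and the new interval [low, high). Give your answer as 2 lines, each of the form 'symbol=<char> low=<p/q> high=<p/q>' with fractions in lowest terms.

Step 1: interval [0/1, 1/1), width = 1/1 - 0/1 = 1/1
  'd': [0/1 + 1/1*0/1, 0/1 + 1/1*2/5) = [0/1, 2/5)
  'b': [0/1 + 1/1*2/5, 0/1 + 1/1*3/5) = [2/5, 3/5) <- contains code 11/25
  'e': [0/1 + 1/1*3/5, 0/1 + 1/1*1/1) = [3/5, 1/1)
  emit 'b', narrow to [2/5, 3/5)
Step 2: interval [2/5, 3/5), width = 3/5 - 2/5 = 1/5
  'd': [2/5 + 1/5*0/1, 2/5 + 1/5*2/5) = [2/5, 12/25) <- contains code 11/25
  'b': [2/5 + 1/5*2/5, 2/5 + 1/5*3/5) = [12/25, 13/25)
  'e': [2/5 + 1/5*3/5, 2/5 + 1/5*1/1) = [13/25, 3/5)
  emit 'd', narrow to [2/5, 12/25)

Answer: symbol=b low=2/5 high=3/5
symbol=d low=2/5 high=12/25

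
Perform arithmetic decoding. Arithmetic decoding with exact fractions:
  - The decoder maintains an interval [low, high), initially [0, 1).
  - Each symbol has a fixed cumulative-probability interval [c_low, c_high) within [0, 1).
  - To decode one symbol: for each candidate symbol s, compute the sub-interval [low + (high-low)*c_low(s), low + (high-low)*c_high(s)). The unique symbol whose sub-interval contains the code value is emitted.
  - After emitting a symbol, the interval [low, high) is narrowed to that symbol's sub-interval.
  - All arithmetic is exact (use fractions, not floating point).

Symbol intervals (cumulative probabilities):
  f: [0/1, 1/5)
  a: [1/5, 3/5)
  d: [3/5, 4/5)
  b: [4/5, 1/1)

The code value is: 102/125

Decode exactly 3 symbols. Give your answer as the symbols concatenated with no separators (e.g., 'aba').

Step 1: interval [0/1, 1/1), width = 1/1 - 0/1 = 1/1
  'f': [0/1 + 1/1*0/1, 0/1 + 1/1*1/5) = [0/1, 1/5)
  'a': [0/1 + 1/1*1/5, 0/1 + 1/1*3/5) = [1/5, 3/5)
  'd': [0/1 + 1/1*3/5, 0/1 + 1/1*4/5) = [3/5, 4/5)
  'b': [0/1 + 1/1*4/5, 0/1 + 1/1*1/1) = [4/5, 1/1) <- contains code 102/125
  emit 'b', narrow to [4/5, 1/1)
Step 2: interval [4/5, 1/1), width = 1/1 - 4/5 = 1/5
  'f': [4/5 + 1/5*0/1, 4/5 + 1/5*1/5) = [4/5, 21/25) <- contains code 102/125
  'a': [4/5 + 1/5*1/5, 4/5 + 1/5*3/5) = [21/25, 23/25)
  'd': [4/5 + 1/5*3/5, 4/5 + 1/5*4/5) = [23/25, 24/25)
  'b': [4/5 + 1/5*4/5, 4/5 + 1/5*1/1) = [24/25, 1/1)
  emit 'f', narrow to [4/5, 21/25)
Step 3: interval [4/5, 21/25), width = 21/25 - 4/5 = 1/25
  'f': [4/5 + 1/25*0/1, 4/5 + 1/25*1/5) = [4/5, 101/125)
  'a': [4/5 + 1/25*1/5, 4/5 + 1/25*3/5) = [101/125, 103/125) <- contains code 102/125
  'd': [4/5 + 1/25*3/5, 4/5 + 1/25*4/5) = [103/125, 104/125)
  'b': [4/5 + 1/25*4/5, 4/5 + 1/25*1/1) = [104/125, 21/25)
  emit 'a', narrow to [101/125, 103/125)

Answer: bfa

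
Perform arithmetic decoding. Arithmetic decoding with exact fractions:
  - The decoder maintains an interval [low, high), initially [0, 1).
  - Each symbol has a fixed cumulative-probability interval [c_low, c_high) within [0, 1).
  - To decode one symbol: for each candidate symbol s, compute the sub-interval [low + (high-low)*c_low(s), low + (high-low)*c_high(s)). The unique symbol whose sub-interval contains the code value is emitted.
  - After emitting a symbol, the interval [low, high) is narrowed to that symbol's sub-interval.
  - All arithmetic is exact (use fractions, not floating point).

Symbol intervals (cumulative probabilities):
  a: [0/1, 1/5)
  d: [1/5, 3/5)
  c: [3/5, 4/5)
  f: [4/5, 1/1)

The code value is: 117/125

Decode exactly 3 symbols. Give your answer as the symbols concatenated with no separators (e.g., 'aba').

Step 1: interval [0/1, 1/1), width = 1/1 - 0/1 = 1/1
  'a': [0/1 + 1/1*0/1, 0/1 + 1/1*1/5) = [0/1, 1/5)
  'd': [0/1 + 1/1*1/5, 0/1 + 1/1*3/5) = [1/5, 3/5)
  'c': [0/1 + 1/1*3/5, 0/1 + 1/1*4/5) = [3/5, 4/5)
  'f': [0/1 + 1/1*4/5, 0/1 + 1/1*1/1) = [4/5, 1/1) <- contains code 117/125
  emit 'f', narrow to [4/5, 1/1)
Step 2: interval [4/5, 1/1), width = 1/1 - 4/5 = 1/5
  'a': [4/5 + 1/5*0/1, 4/5 + 1/5*1/5) = [4/5, 21/25)
  'd': [4/5 + 1/5*1/5, 4/5 + 1/5*3/5) = [21/25, 23/25)
  'c': [4/5 + 1/5*3/5, 4/5 + 1/5*4/5) = [23/25, 24/25) <- contains code 117/125
  'f': [4/5 + 1/5*4/5, 4/5 + 1/5*1/1) = [24/25, 1/1)
  emit 'c', narrow to [23/25, 24/25)
Step 3: interval [23/25, 24/25), width = 24/25 - 23/25 = 1/25
  'a': [23/25 + 1/25*0/1, 23/25 + 1/25*1/5) = [23/25, 116/125)
  'd': [23/25 + 1/25*1/5, 23/25 + 1/25*3/5) = [116/125, 118/125) <- contains code 117/125
  'c': [23/25 + 1/25*3/5, 23/25 + 1/25*4/5) = [118/125, 119/125)
  'f': [23/25 + 1/25*4/5, 23/25 + 1/25*1/1) = [119/125, 24/25)
  emit 'd', narrow to [116/125, 118/125)

Answer: fcd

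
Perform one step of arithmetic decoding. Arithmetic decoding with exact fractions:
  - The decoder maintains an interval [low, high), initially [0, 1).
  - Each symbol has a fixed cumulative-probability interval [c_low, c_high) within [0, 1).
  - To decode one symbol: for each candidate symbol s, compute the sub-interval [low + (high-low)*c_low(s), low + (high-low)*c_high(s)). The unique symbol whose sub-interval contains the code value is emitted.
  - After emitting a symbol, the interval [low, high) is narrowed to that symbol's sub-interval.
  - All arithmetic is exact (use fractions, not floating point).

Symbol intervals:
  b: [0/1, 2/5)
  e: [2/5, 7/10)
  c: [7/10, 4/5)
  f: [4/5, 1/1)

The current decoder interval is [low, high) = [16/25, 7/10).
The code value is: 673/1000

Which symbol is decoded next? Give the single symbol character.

Interval width = high − low = 7/10 − 16/25 = 3/50
Scaled code = (code − low) / width = (673/1000 − 16/25) / 3/50 = 11/20
  b: [0/1, 2/5) 
  e: [2/5, 7/10) ← scaled code falls here ✓
  c: [7/10, 4/5) 
  f: [4/5, 1/1) 

Answer: e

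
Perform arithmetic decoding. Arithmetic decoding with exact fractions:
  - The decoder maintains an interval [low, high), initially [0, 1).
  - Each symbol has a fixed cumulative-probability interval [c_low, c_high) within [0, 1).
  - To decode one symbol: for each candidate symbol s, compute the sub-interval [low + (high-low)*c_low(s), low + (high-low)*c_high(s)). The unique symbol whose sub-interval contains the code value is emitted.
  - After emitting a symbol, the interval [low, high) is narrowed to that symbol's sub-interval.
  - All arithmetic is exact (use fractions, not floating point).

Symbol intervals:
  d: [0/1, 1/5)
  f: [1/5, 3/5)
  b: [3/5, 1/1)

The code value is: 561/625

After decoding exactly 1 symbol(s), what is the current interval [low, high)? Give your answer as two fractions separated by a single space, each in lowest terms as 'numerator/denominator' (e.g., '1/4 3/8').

Step 1: interval [0/1, 1/1), width = 1/1 - 0/1 = 1/1
  'd': [0/1 + 1/1*0/1, 0/1 + 1/1*1/5) = [0/1, 1/5)
  'f': [0/1 + 1/1*1/5, 0/1 + 1/1*3/5) = [1/5, 3/5)
  'b': [0/1 + 1/1*3/5, 0/1 + 1/1*1/1) = [3/5, 1/1) <- contains code 561/625
  emit 'b', narrow to [3/5, 1/1)

Answer: 3/5 1/1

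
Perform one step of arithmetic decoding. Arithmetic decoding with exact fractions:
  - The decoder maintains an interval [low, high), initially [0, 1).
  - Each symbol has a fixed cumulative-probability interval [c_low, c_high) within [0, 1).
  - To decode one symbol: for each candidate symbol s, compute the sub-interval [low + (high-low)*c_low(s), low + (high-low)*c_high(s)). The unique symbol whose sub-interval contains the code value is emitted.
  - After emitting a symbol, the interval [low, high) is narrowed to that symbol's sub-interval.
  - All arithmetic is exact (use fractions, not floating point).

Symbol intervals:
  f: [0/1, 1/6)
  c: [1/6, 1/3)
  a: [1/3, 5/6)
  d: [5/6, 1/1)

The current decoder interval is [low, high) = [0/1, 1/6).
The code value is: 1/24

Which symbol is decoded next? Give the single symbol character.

Answer: c

Derivation:
Interval width = high − low = 1/6 − 0/1 = 1/6
Scaled code = (code − low) / width = (1/24 − 0/1) / 1/6 = 1/4
  f: [0/1, 1/6) 
  c: [1/6, 1/3) ← scaled code falls here ✓
  a: [1/3, 5/6) 
  d: [5/6, 1/1) 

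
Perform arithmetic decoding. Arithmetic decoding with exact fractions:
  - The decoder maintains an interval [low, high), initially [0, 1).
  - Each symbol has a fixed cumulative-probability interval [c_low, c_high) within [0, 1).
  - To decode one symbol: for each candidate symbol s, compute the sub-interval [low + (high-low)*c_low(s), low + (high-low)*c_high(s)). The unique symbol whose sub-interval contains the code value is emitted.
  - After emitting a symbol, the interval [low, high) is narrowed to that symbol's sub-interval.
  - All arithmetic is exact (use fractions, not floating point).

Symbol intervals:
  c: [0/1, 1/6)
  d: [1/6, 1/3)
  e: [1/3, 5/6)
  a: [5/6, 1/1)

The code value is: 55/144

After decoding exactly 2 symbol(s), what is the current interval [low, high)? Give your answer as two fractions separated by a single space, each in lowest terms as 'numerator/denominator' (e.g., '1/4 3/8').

Answer: 1/3 5/12

Derivation:
Step 1: interval [0/1, 1/1), width = 1/1 - 0/1 = 1/1
  'c': [0/1 + 1/1*0/1, 0/1 + 1/1*1/6) = [0/1, 1/6)
  'd': [0/1 + 1/1*1/6, 0/1 + 1/1*1/3) = [1/6, 1/3)
  'e': [0/1 + 1/1*1/3, 0/1 + 1/1*5/6) = [1/3, 5/6) <- contains code 55/144
  'a': [0/1 + 1/1*5/6, 0/1 + 1/1*1/1) = [5/6, 1/1)
  emit 'e', narrow to [1/3, 5/6)
Step 2: interval [1/3, 5/6), width = 5/6 - 1/3 = 1/2
  'c': [1/3 + 1/2*0/1, 1/3 + 1/2*1/6) = [1/3, 5/12) <- contains code 55/144
  'd': [1/3 + 1/2*1/6, 1/3 + 1/2*1/3) = [5/12, 1/2)
  'e': [1/3 + 1/2*1/3, 1/3 + 1/2*5/6) = [1/2, 3/4)
  'a': [1/3 + 1/2*5/6, 1/3 + 1/2*1/1) = [3/4, 5/6)
  emit 'c', narrow to [1/3, 5/12)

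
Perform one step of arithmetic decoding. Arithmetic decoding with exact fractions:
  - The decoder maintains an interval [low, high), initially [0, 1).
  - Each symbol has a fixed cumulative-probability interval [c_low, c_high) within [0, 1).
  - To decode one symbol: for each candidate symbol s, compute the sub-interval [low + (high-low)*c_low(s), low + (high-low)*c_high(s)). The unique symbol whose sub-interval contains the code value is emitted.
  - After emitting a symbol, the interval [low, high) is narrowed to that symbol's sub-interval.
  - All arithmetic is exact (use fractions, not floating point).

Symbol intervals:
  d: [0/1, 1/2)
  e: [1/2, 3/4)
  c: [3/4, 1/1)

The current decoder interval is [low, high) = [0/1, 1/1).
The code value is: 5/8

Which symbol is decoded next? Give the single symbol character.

Interval width = high − low = 1/1 − 0/1 = 1/1
Scaled code = (code − low) / width = (5/8 − 0/1) / 1/1 = 5/8
  d: [0/1, 1/2) 
  e: [1/2, 3/4) ← scaled code falls here ✓
  c: [3/4, 1/1) 

Answer: e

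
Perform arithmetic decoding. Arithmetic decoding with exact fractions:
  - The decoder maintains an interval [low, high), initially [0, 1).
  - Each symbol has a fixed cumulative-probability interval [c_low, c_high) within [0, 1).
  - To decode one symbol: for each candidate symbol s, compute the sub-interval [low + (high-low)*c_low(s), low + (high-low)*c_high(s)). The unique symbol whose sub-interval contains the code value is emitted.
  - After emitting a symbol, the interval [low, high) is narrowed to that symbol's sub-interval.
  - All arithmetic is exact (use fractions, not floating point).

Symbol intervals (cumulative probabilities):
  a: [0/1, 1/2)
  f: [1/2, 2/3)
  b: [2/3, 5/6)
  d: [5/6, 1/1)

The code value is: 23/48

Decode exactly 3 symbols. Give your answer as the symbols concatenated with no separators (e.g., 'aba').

Answer: adb

Derivation:
Step 1: interval [0/1, 1/1), width = 1/1 - 0/1 = 1/1
  'a': [0/1 + 1/1*0/1, 0/1 + 1/1*1/2) = [0/1, 1/2) <- contains code 23/48
  'f': [0/1 + 1/1*1/2, 0/1 + 1/1*2/3) = [1/2, 2/3)
  'b': [0/1 + 1/1*2/3, 0/1 + 1/1*5/6) = [2/3, 5/6)
  'd': [0/1 + 1/1*5/6, 0/1 + 1/1*1/1) = [5/6, 1/1)
  emit 'a', narrow to [0/1, 1/2)
Step 2: interval [0/1, 1/2), width = 1/2 - 0/1 = 1/2
  'a': [0/1 + 1/2*0/1, 0/1 + 1/2*1/2) = [0/1, 1/4)
  'f': [0/1 + 1/2*1/2, 0/1 + 1/2*2/3) = [1/4, 1/3)
  'b': [0/1 + 1/2*2/3, 0/1 + 1/2*5/6) = [1/3, 5/12)
  'd': [0/1 + 1/2*5/6, 0/1 + 1/2*1/1) = [5/12, 1/2) <- contains code 23/48
  emit 'd', narrow to [5/12, 1/2)
Step 3: interval [5/12, 1/2), width = 1/2 - 5/12 = 1/12
  'a': [5/12 + 1/12*0/1, 5/12 + 1/12*1/2) = [5/12, 11/24)
  'f': [5/12 + 1/12*1/2, 5/12 + 1/12*2/3) = [11/24, 17/36)
  'b': [5/12 + 1/12*2/3, 5/12 + 1/12*5/6) = [17/36, 35/72) <- contains code 23/48
  'd': [5/12 + 1/12*5/6, 5/12 + 1/12*1/1) = [35/72, 1/2)
  emit 'b', narrow to [17/36, 35/72)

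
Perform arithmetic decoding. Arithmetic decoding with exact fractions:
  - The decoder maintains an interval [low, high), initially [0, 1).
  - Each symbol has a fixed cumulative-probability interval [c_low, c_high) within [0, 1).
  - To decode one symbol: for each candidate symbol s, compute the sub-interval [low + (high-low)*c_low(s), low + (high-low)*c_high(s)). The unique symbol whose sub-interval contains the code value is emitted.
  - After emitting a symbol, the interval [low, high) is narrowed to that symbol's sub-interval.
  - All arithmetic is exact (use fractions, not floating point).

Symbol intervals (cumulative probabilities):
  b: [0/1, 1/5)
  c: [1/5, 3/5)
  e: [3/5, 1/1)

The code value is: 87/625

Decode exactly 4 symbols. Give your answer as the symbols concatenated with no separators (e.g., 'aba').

Answer: becb

Derivation:
Step 1: interval [0/1, 1/1), width = 1/1 - 0/1 = 1/1
  'b': [0/1 + 1/1*0/1, 0/1 + 1/1*1/5) = [0/1, 1/5) <- contains code 87/625
  'c': [0/1 + 1/1*1/5, 0/1 + 1/1*3/5) = [1/5, 3/5)
  'e': [0/1 + 1/1*3/5, 0/1 + 1/1*1/1) = [3/5, 1/1)
  emit 'b', narrow to [0/1, 1/5)
Step 2: interval [0/1, 1/5), width = 1/5 - 0/1 = 1/5
  'b': [0/1 + 1/5*0/1, 0/1 + 1/5*1/5) = [0/1, 1/25)
  'c': [0/1 + 1/5*1/5, 0/1 + 1/5*3/5) = [1/25, 3/25)
  'e': [0/1 + 1/5*3/5, 0/1 + 1/5*1/1) = [3/25, 1/5) <- contains code 87/625
  emit 'e', narrow to [3/25, 1/5)
Step 3: interval [3/25, 1/5), width = 1/5 - 3/25 = 2/25
  'b': [3/25 + 2/25*0/1, 3/25 + 2/25*1/5) = [3/25, 17/125)
  'c': [3/25 + 2/25*1/5, 3/25 + 2/25*3/5) = [17/125, 21/125) <- contains code 87/625
  'e': [3/25 + 2/25*3/5, 3/25 + 2/25*1/1) = [21/125, 1/5)
  emit 'c', narrow to [17/125, 21/125)
Step 4: interval [17/125, 21/125), width = 21/125 - 17/125 = 4/125
  'b': [17/125 + 4/125*0/1, 17/125 + 4/125*1/5) = [17/125, 89/625) <- contains code 87/625
  'c': [17/125 + 4/125*1/5, 17/125 + 4/125*3/5) = [89/625, 97/625)
  'e': [17/125 + 4/125*3/5, 17/125 + 4/125*1/1) = [97/625, 21/125)
  emit 'b', narrow to [17/125, 89/625)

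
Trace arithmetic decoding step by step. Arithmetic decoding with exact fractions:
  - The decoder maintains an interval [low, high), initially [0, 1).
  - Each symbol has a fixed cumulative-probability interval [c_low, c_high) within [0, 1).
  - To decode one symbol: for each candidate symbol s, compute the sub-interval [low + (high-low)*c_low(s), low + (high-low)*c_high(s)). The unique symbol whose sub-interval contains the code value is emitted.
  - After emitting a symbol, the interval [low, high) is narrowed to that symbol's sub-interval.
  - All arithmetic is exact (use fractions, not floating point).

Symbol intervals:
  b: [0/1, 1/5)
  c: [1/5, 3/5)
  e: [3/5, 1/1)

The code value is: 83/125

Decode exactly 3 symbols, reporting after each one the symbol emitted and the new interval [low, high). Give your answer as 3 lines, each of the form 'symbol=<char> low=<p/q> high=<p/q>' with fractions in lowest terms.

Step 1: interval [0/1, 1/1), width = 1/1 - 0/1 = 1/1
  'b': [0/1 + 1/1*0/1, 0/1 + 1/1*1/5) = [0/1, 1/5)
  'c': [0/1 + 1/1*1/5, 0/1 + 1/1*3/5) = [1/5, 3/5)
  'e': [0/1 + 1/1*3/5, 0/1 + 1/1*1/1) = [3/5, 1/1) <- contains code 83/125
  emit 'e', narrow to [3/5, 1/1)
Step 2: interval [3/5, 1/1), width = 1/1 - 3/5 = 2/5
  'b': [3/5 + 2/5*0/1, 3/5 + 2/5*1/5) = [3/5, 17/25) <- contains code 83/125
  'c': [3/5 + 2/5*1/5, 3/5 + 2/5*3/5) = [17/25, 21/25)
  'e': [3/5 + 2/5*3/5, 3/5 + 2/5*1/1) = [21/25, 1/1)
  emit 'b', narrow to [3/5, 17/25)
Step 3: interval [3/5, 17/25), width = 17/25 - 3/5 = 2/25
  'b': [3/5 + 2/25*0/1, 3/5 + 2/25*1/5) = [3/5, 77/125)
  'c': [3/5 + 2/25*1/5, 3/5 + 2/25*3/5) = [77/125, 81/125)
  'e': [3/5 + 2/25*3/5, 3/5 + 2/25*1/1) = [81/125, 17/25) <- contains code 83/125
  emit 'e', narrow to [81/125, 17/25)

Answer: symbol=e low=3/5 high=1/1
symbol=b low=3/5 high=17/25
symbol=e low=81/125 high=17/25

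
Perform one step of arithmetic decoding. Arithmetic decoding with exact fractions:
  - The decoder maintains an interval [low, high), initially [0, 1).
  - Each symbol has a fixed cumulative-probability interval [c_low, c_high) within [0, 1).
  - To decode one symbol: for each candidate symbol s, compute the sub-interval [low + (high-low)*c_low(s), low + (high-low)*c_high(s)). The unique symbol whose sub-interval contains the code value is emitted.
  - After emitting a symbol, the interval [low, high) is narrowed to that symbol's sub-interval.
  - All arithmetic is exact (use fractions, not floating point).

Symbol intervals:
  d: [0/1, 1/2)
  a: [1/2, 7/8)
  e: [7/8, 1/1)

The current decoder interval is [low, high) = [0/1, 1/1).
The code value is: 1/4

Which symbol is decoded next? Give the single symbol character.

Answer: d

Derivation:
Interval width = high − low = 1/1 − 0/1 = 1/1
Scaled code = (code − low) / width = (1/4 − 0/1) / 1/1 = 1/4
  d: [0/1, 1/2) ← scaled code falls here ✓
  a: [1/2, 7/8) 
  e: [7/8, 1/1) 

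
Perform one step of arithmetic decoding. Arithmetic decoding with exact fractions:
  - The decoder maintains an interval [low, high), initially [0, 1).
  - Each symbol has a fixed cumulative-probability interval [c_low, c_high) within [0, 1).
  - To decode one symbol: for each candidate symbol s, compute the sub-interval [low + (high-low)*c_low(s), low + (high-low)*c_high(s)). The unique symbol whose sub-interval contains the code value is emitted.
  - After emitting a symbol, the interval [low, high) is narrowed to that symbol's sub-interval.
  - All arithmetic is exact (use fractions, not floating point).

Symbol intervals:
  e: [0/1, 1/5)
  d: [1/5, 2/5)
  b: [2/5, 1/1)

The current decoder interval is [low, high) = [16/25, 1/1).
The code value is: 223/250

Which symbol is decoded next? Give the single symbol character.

Answer: b

Derivation:
Interval width = high − low = 1/1 − 16/25 = 9/25
Scaled code = (code − low) / width = (223/250 − 16/25) / 9/25 = 7/10
  e: [0/1, 1/5) 
  d: [1/5, 2/5) 
  b: [2/5, 1/1) ← scaled code falls here ✓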